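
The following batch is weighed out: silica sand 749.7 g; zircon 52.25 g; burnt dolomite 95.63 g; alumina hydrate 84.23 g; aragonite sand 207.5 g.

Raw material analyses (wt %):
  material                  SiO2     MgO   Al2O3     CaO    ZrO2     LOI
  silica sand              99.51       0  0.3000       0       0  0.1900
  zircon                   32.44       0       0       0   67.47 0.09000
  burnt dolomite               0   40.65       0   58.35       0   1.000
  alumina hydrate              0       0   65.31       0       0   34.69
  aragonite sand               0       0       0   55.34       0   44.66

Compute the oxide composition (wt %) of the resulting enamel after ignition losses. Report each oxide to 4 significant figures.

Values along the way are displayed rounded to four significant figures in the working — exact precision is maintained from start to finish; exactly one rounding goes into every reported result; all derived quantities, which include LOI, the totals, the yield, the five compositions, glass mass, are recomputed in full precision, as written in the question or the answer, using the weight values on 1065 g of glass.
What the batch supplies per oxide:
  SiO2: 749.7·0.9951 + 52.25·0.3244 = 763.0 g
  MgO: 95.63·0.4065 = 38.87 g
  Al2O3: 749.7·0.003000 + 84.23·0.6531 = 57.26 g
  CaO: 95.63·0.5835 + 207.5·0.5534 = 170.6 g
  ZrO2: 52.25·0.6747 = 35.25 g
LOI: 749.7·0.001900 + 52.25·9.000e-04 + 95.63·0.01000 + 84.23·0.3469 + 207.5·0.4466 = 124.3 g
Resulting glass, batch − LOI: 1189 − 124.3 = 1065 g (= Σ oxide masses)
percent share: oxide ÷ glass, ×100

Glass mass = 1065 g (batch 1189 − LOI 124.3).
Composition: SiO2 71.64%, MgO 3.650%, Al2O3 5.377%, CaO 16.02%, ZrO2 3.310%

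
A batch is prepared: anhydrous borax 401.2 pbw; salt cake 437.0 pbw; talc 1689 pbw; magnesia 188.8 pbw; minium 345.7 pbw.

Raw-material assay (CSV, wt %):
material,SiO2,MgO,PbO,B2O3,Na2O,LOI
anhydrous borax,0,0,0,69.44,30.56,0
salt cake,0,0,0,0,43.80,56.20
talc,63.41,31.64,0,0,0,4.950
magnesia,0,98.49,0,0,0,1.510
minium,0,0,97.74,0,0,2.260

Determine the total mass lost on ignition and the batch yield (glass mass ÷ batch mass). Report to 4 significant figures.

LOI loss = 339.9 pbw; glass = 2722 pbw; yield = 88.90%

The intermediate values are printed (rounded to 4 significant digits) alongside each step; each numeric step runs at full float precision all the way through. Every reported figure takes exactly one rounding. The derived quantities (net glass mass, the five compositions, the totals, LOI, the yield) are rebuilt starting from the weights per 2722 pbw of glass at exact precision, as given in the problem or answer text.
LOI of each material in turn:
  anhydrous borax: 401.2 × 0 = 0 pbw
  salt cake: 437.0 × 0.5620 = 245.6 pbw
  talc: 1689 × 0.04950 = 83.61 pbw
  magnesia: 188.8 × 0.01510 = 2.851 pbw
  minium: 345.7 × 0.02260 = 7.813 pbw
Total LOI = 339.9 pbw
Glass = batch − LOI = 3062 − 339.9 = 2722 pbw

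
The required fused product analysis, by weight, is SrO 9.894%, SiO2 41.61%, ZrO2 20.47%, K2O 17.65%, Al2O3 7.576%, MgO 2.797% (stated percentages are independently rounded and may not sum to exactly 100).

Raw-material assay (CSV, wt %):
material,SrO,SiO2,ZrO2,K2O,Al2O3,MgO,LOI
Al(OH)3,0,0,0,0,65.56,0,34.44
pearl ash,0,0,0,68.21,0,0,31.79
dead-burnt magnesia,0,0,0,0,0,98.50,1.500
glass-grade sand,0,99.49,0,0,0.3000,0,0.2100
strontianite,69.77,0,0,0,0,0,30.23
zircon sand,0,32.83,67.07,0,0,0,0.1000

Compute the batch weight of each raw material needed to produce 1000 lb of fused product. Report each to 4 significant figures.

Mid-chain values are shown, rounded to four significant digits, on the page; the working math runs at exact precision at each step — every reported result undergoes a single rounding; derived quantities are recomputed from the weighed amounts per 1000 lb of glass in exact precision (ignition loss, yield, net glass mass, the totals, six oxide percentages) exactly as printed in the problem or the answer.
Per-oxide target masses for 1000 lb fused product:
  SrO: 9.894% × 1000 = 98.94 lb
  SiO2: 41.61% × 1000 = 416.1 lb
  ZrO2: 20.47% × 1000 = 204.7 lb
  K2O: 17.65% × 1000 = 176.5 lb
  Al2O3: 7.576% × 1000 = 75.76 lb
  MgO: 2.797% × 1000 = 27.97 lb
Mass-balance tally per oxide on the weights just shown, against the basis in use (every target is met by its sum up to rounding of the answer):
  SrO: 141.8·0.6977 = 98.93 lb (target 98.94 lb)
  SiO2: 317.5·0.9949 + 305.2·0.3283 = 416.1 lb (target 416.1 lb)
  ZrO2: 305.2·0.6707 = 204.7 lb (target 204.7 lb)
  K2O: 258.8·0.6821 = 176.5 lb (target 176.5 lb)
  Al2O3: 114.1·0.6556 + 317.5·0.003000 = 75.76 lb (target 75.76 lb)
  MgO: 28.40·0.9850 = 27.97 lb (target 27.97 lb)
Glass-mass sanity pass: batch total minus LOI = 1000 lb (the Σ of target masses is 1000 lb; basis as stated: 1000 lb — deltas are rounding alone).
Total batch = Σ batch = 1166 lb; LOI removed, Σ of batch·LOI: 165.8 lb; glass ÷ batch gives a yield of 85.78%.

Batch per 1000 lb fused product:
  Al(OH)3: 114.1 lb
  pearl ash: 258.8 lb
  dead-burnt magnesia: 28.40 lb
  glass-grade sand: 317.5 lb
  strontianite: 141.8 lb
  zircon sand: 305.2 lb
Total batch = 1166 lb; LOI loss = 165.8 lb; yield = 85.78%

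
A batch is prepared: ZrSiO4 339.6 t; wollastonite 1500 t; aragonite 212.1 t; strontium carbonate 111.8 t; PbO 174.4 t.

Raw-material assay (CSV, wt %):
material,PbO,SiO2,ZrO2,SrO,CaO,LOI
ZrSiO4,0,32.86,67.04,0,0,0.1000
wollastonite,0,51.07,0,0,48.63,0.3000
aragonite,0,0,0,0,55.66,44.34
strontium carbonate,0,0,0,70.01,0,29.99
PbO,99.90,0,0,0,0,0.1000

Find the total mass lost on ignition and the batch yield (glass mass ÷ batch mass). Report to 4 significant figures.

LOI loss = 132.6 t; glass = 2205 t; yield = 94.33%

All arithmetic carries full precision in every operation; mid-chain values are printed (rounded to four significant figures) in the working — exactly one rounding goes into each reported figure. Derived quantities (the totals, five oxide percentages, net glass mass, ignition loss, the yield) are re-derived from the batch weights on 2205 t of glass at full float precision as quoted within the problem or the answer.
Loss on ignition, line by line:
  ZrSiO4: 339.6 × 0.001000 = 0.3396 t
  wollastonite: 1500 × 0.003000 = 4.500 t
  aragonite: 212.1 × 0.4434 = 94.05 t
  strontium carbonate: 111.8 × 0.2999 = 33.53 t
  PbO: 174.4 × 0.001000 = 0.1744 t
Total LOI = 132.6 t
Glass = batch − LOI = 2338 − 132.6 = 2205 t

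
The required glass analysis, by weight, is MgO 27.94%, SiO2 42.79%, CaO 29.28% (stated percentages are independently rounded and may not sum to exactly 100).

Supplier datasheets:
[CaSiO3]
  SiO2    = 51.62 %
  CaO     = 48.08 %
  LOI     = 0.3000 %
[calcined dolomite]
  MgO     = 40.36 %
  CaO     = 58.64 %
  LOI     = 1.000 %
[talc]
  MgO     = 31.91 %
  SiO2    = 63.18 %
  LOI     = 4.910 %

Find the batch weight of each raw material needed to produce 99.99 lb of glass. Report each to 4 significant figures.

Batch per 99.99 lb glass:
  CaSiO3: 23.36 lb
  calcined dolomite: 30.77 lb
  talc: 48.63 lb
Total batch = 102.8 lb; LOI loss = 2.766 lb; yield = 97.31%

All internal work holds full float precision all the way through; mid-chain values are printed rounded to four significant digits within the worked lines. Every reported result sees exactly one rounding. Derived quantities, which include glass mass, the three compositions, the yield, the totals, LOI, are recomputed at full float precision, as they appear in the question or the answer, from the weighed amounts on 99.99 lb of glass.
Oxide-by-oxide targets in 99.99 lb glass:
  MgO: 27.94% × 99.99 = 27.94 lb
  SiO2: 42.79% × 99.99 = 42.79 lb
  CaO: 29.28% × 99.99 = 29.28 lb
Per-oxide balance check on the weights just shown, against the basis in use (sums match the target masses within answer rounding):
  MgO: 30.77·0.4036 + 48.63·0.3191 = 27.94 lb (target 27.94 lb)
  SiO2: 23.36·0.5162 + 48.63·0.6318 = 42.78 lb (target 42.79 lb)
  CaO: 23.36·0.4808 + 30.77·0.5864 = 29.28 lb (target 29.28 lb)
Auditing the glass mass value: net batch after ignition = 99.99 lb (the targets, summed, come to 100.0 lb; with the basis standing at 99.99 lb — rounding explains the deltas).
Total batch = Σ batch = 102.8 lb; LOI loss = Σ batch·LOI = 2.766 lb; yield = glass ÷ total batch = 97.31%.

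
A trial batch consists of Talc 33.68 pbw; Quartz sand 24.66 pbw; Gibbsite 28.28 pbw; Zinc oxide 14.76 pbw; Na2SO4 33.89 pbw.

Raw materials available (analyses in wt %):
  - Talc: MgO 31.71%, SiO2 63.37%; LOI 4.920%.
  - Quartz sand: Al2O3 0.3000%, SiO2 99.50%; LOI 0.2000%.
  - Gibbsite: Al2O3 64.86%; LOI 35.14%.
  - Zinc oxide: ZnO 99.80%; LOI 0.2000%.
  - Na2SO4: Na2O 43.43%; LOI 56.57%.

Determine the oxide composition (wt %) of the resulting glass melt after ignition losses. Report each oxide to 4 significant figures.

The whole derivation keeps full precision end to end. In-progress results are shown rounded to 4 significant figures — each reported number is rounded just once; derived quantities are re-derived from the weighed amounts for 104.4 pbw of glass in full precision (glass mass, ignition loss, five oxide percentages, yield, the totals) exactly as shown in problem or answer.
Per-oxide mass from batch:
  ZnO: 14.76·0.9980 = 14.73 pbw
  Al2O3: 24.66·0.003000 + 28.28·0.6486 = 18.42 pbw
  MgO: 33.68·0.3171 = 10.68 pbw
  SiO2: 33.68·0.6337 + 24.66·0.9950 = 45.88 pbw
  Na2O: 33.89·0.4343 = 14.72 pbw
LOI: 33.68·0.04920 + 24.66·0.002000 + 28.28·0.3514 + 14.76·0.002000 + 33.89·0.5657 = 30.85 pbw
batch − LOI leaves glass = 135.3 − 30.85 = 104.4 pbw (consistent with Σ oxide mass)
percent share: oxide ÷ glass, ×100

Glass mass = 104.4 pbw (batch 135.3 − LOI 30.85).
Composition: ZnO 14.11%, Al2O3 17.64%, MgO 10.23%, SiO2 43.94%, Na2O 14.09%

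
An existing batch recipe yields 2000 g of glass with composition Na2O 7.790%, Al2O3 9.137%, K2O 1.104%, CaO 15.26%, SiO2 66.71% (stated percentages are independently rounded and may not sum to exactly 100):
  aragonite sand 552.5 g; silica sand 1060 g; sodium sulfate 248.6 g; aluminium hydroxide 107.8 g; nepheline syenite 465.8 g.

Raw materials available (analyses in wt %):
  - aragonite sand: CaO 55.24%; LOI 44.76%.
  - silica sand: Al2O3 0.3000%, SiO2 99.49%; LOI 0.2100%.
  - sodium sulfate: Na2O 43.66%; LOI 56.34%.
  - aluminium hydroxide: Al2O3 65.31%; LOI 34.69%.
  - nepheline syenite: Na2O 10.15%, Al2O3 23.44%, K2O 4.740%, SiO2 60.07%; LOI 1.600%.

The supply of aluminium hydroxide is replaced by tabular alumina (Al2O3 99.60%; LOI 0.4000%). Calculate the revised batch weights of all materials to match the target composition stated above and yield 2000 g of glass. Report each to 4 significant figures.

Revised batch per 2000 g glass:
  aragonite sand: 552.5 g
  silica sand: 1060 g
  sodium sulfate: 248.6 g
  tabular alumina: 70.65 g
  nepheline syenite: 465.8 g
Total batch = 2398 g; LOI loss = 397.3 g

All internal work carries full precision in every operation. Intermediates are displayed, rounded to four significant figures, when written out. A single rounding finalizes each reported figure — all derived quantities are rebuilt at full float precision (the yield, totals, ignition loss, net glass mass, five oxide percentages) from the batch weights on 2000 g of glass, precisely as stated by the problem or the answer.
Target masses of each oxide per 2000 g glass:
  Na2O: 7.790% × 2000 = 155.8 g
  Al2O3: 9.137% × 2000 = 182.7 g
  K2O: 1.104% × 2000 = 22.08 g
  CaO: 15.26% × 2000 = 305.2 g
  SiO2: 66.71% × 2000 = 1334 g
Mass-balance tally per oxide applying the batch weights above, on the stated basis (target by target, the sums agree once rounding is allowed for):
  Na2O: 248.6·0.4366 + 465.8·0.1015 = 155.8 g (target 155.8 g)
  Al2O3: 1060·0.003000 + 70.65·0.9960 + 465.8·0.2344 = 182.7 g (target 182.7 g)
  K2O: 465.8·0.04740 = 22.08 g (target 22.08 g)
  CaO: 552.5·0.5524 = 305.2 g (target 305.2 g)
  SiO2: 1060·0.9949 + 465.8·0.6007 = 1334 g (target 1334 g)
The glass-mass cross-check: the batch minus its LOI: 2000 g (targets for the oxides total 2000 g; the stated basis being 2000 g — differing by rounding only).
Total batch = Σ batch = 2398 g; the LOI term Σ batch·LOI equals 397.3 g; yield, glass over the total, = 83.43%.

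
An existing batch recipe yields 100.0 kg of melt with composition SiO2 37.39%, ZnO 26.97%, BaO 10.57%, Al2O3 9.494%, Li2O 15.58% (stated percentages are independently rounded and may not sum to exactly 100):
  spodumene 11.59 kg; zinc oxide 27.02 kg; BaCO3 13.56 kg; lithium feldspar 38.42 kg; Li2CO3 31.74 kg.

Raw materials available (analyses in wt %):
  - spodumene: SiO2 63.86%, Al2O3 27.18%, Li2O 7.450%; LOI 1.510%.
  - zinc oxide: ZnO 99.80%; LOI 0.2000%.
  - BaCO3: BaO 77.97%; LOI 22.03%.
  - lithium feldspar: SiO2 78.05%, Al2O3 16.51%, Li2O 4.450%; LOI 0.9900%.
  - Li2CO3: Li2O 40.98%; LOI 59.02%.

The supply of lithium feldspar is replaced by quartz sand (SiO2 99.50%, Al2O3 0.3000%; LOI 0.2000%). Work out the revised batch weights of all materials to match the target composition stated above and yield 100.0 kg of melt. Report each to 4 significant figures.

Revised batch per 100.0 kg melt:
  spodumene: 34.76 kg
  zinc oxide: 27.02 kg
  BaCO3: 13.56 kg
  quartz sand: 15.27 kg
  Li2CO3: 31.70 kg
Total batch = 122.3 kg; LOI loss = 22.31 kg

Every computation maintains full float precision at all times. Working values are printed, rounded to four significant digits, at each printed step — every reported figure is rounded once only — derived quantities (the five compositions, the totals, net glass mass, the yield, ignition loss) are computed at exact precision from the batch weights at 100.0 kg of glass, exactly as printed in the problem or the answer.
Oxide mass targets, per 100.0 kg melt:
  SiO2: 37.39% × 100.0 = 37.39 kg
  ZnO: 26.97% × 100.0 = 26.97 kg
  BaO: 10.57% × 100.0 = 10.57 kg
  Al2O3: 9.494% × 100.0 = 9.494 kg
  Li2O: 15.58% × 100.0 = 15.58 kg
A balance pass over the oxides, from the weights as reported, per the basis as stated (delivered sums recover each target net of answer rounding effects):
  SiO2: 34.76·0.6386 + 15.27·0.9950 = 37.39 kg (target 37.39 kg)
  ZnO: 27.02·0.9980 = 26.97 kg (target 26.97 kg)
  BaO: 13.56·0.7797 = 10.57 kg (target 10.57 kg)
  Al2O3: 34.76·0.2718 + 15.27·0.003000 = 9.494 kg (target 9.494 kg)
  Li2O: 34.76·0.07450 + 31.70·0.4098 = 15.58 kg (target 15.58 kg)
The glass-mass cross-check: total batch − LOI = 100.0 kg (the Σ of target masses is 100.0 kg; the stated basis being 100.0 kg — gaps are rounding artifacts).
Total batch = Σ batch = 122.3 kg; Σ batch·LOI gives LOI loss = 22.31 kg; yield: glass divided by total = 81.76%.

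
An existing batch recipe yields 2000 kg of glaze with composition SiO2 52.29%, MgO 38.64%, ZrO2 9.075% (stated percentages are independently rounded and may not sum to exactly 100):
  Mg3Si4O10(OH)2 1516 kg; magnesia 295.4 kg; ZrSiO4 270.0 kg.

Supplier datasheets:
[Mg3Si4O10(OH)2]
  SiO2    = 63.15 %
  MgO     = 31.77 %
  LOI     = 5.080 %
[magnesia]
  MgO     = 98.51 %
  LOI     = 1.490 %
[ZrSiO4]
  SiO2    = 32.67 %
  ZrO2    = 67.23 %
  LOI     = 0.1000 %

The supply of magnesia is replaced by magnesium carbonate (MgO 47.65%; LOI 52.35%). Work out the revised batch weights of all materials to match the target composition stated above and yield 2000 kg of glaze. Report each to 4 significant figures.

All internal work carries exact precision all the way through. Mid-chain values are shown (rounded to 4 significant digits) when written out. Every reported value sees exactly one rounding. The derived quantities are carried in full float precision (three oxide percentages, the yield, LOI, glass mass, totals) starting from the weights at 2000 kg of glass, as written in either problem or answer.
Oxide mass targets, per 2000 kg glaze:
  SiO2: 52.29% × 2000 = 1046 kg
  MgO: 38.64% × 2000 = 772.8 kg
  ZrO2: 9.075% × 2000 = 181.5 kg
Sums-versus-targets review from the weights as reported, versus the basis set out (summed amounts equal target values up to rounding of the answer):
  SiO2: 1516·0.6315 + 270.0·0.3267 = 1046 kg (target 1046 kg)
  MgO: 1516·0.3177 + 610.8·0.4765 = 772.7 kg (target 772.8 kg)
  ZrO2: 270.0·0.6723 = 181.5 kg (target 181.5 kg)
Mass balance on the glass: batch total minus LOI = 2000 kg (per-oxide target masses sum to 2000 kg; stated basis 2000 kg — rounding explains the deltas).
Batch grand total — Σ batch = 2397 kg; LOI removed, Σ of batch·LOI: 397.0 kg; yield = glass ÷ total batch = 83.43%.

Revised batch per 2000 kg glaze:
  Mg3Si4O10(OH)2: 1516 kg
  magnesium carbonate: 610.8 kg
  ZrSiO4: 270.0 kg
Total batch = 2397 kg; LOI loss = 397.0 kg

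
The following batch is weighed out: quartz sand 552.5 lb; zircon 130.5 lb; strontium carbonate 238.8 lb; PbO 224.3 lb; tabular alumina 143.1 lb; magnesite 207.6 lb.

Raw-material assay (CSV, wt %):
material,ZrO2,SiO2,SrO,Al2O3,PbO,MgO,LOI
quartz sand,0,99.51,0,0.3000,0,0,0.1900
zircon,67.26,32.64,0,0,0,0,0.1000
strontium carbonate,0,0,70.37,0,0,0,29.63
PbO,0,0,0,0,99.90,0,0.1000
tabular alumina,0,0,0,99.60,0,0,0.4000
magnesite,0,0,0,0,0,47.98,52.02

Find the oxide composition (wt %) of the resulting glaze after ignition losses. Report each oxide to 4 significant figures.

The intermediate values appear, with 4-significant-digit rounding, alongside each step. Each numeric step maintains full precision through the solve. Every reported value takes exactly one rounding — all derived quantities, including the six compositions, LOI, glass mass, the totals, yield, are re-derived using the weight values for 1316 lb of glass in full precision as given in question or answer.
Oxide masses out of the charge:
  ZrO2: 130.5·0.6726 = 87.77 lb
  SiO2: 552.5·0.9951 + 130.5·0.3264 = 592.4 lb
  SrO: 238.8·0.7037 = 168.0 lb
  Al2O3: 552.5·0.003000 + 143.1·0.9960 = 144.2 lb
  PbO: 224.3·0.9990 = 224.1 lb
  MgO: 207.6·0.4798 = 99.61 lb
LOI: 552.5·0.001900 + 130.5·0.001000 + 238.8·0.2963 + 224.3·0.001000 + 143.1·0.004000 + 207.6·0.5202 = 180.7 lb
Net of LOI, the glass mass = 1497 − 180.7 = 1316 lb (matching Σ of the oxides)
wt % = 100 × oxide mass / glass mass

Glass mass = 1316 lb (batch 1497 − LOI 180.7).
Composition: ZrO2 6.669%, SiO2 45.01%, SrO 12.77%, Al2O3 10.96%, PbO 17.03%, MgO 7.568%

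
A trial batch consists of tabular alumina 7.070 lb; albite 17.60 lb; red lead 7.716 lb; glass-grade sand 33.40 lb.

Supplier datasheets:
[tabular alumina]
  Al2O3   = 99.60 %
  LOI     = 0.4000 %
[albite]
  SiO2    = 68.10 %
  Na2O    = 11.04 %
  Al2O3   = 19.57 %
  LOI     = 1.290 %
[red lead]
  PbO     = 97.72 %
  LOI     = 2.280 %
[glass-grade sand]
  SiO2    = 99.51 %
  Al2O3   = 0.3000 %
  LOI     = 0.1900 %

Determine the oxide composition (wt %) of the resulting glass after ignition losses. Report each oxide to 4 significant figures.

Rounding to 4 significant digits applies to every working value as displayed. The working math holds exact precision in every operation — a single rounding finalizes each reported value — all derived quantities are re-derived from the weighed amounts on 65.29 lb of glass at exact precision (yield, LOI, the four compositions, glass mass, totals) as given in either problem or answer.
What the batch supplies per oxide:
  SiO2: 17.60·0.6810 + 33.40·0.9951 = 45.22 lb
  Na2O: 17.60·0.1104 = 1.943 lb
  PbO: 7.716·0.9772 = 7.540 lb
  Al2O3: 7.070·0.9960 + 17.60·0.1957 + 33.40·0.003000 = 10.59 lb
LOI: 7.070·0.004000 + 17.60·0.01290 + 7.716·0.02280 + 33.40·0.001900 = 0.4947 lb
Net of LOI, the glass mass = 65.79 − 0.4947 = 65.29 lb (consistent with Σ oxide mass)
oxide / glass × 100 gives the wt %

Glass mass = 65.29 lb (batch 65.79 − LOI 0.4947).
Composition: SiO2 69.26%, Na2O 2.976%, PbO 11.55%, Al2O3 16.21%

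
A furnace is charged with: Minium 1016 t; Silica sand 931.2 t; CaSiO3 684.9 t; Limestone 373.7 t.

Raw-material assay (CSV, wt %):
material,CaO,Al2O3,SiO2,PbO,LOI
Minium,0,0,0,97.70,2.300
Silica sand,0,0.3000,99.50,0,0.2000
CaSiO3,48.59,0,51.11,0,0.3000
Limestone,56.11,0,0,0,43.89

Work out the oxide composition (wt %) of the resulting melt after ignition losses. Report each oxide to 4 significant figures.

Every computation holds exact precision in every operation — rounding to 4 significant figures applies to each working value as printed; each reported figure takes exactly one rounding; derived quantities are rebuilt from the weighed amounts per 2814 t of glass in full float precision (four oxide percentages, yield, the totals, net glass mass, ignition loss), as given in problem or answer.
Delivered oxide masses:
  CaO: 684.9·0.4859 + 373.7·0.5611 = 542.5 t
  Al2O3: 931.2·0.003000 = 2.794 t
  SiO2: 931.2·0.9950 + 684.9·0.5111 = 1277 t
  PbO: 1016·0.9770 = 992.6 t
LOI: 1016·0.02300 + 931.2·0.002000 + 684.9·0.003000 + 373.7·0.4389 = 191.3 t
batch − LOI leaves glass = 3006 − 191.3 = 2814 t (matching Σ of the oxides)
percent share: oxide ÷ glass, ×100

Glass mass = 2814 t (batch 3006 − LOI 191.3).
Composition: CaO 19.27%, Al2O3 0.09926%, SiO2 45.36%, PbO 35.27%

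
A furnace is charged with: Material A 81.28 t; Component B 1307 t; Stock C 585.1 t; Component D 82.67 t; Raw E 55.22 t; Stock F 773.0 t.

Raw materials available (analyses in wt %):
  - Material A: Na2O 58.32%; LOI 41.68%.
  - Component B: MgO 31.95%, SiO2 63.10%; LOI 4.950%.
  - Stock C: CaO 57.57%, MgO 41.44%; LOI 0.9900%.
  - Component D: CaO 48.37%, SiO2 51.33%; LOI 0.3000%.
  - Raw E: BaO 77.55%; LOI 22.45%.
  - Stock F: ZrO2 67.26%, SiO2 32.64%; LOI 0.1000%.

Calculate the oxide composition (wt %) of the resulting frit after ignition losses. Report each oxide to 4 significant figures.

The whole derivation keeps full float precision in all steps. Rounding to four significant digits governs every mid-chain value as displayed; every reported number takes a single rounding. All derived quantities (net glass mass, the yield, totals, the six compositions, LOI) are carried at full float precision using the weight values on 2766 t of glass, as quoted within problem or answer.
What the batch supplies per oxide:
  BaO: 55.22·0.7755 = 42.82 t
  CaO: 585.1·0.5757 + 82.67·0.4837 = 376.8 t
  ZrO2: 773.0·0.6726 = 519.9 t
  MgO: 1307·0.3195 + 585.1·0.4144 = 660.1 t
  SiO2: 1307·0.6310 + 82.67·0.5133 + 773.0·0.3264 = 1119 t
  Na2O: 81.28·0.5832 = 47.40 t
LOI: 81.28·0.4168 + 1307·0.04950 + 585.1·0.009900 + 82.67·0.003000 + 55.22·0.2245 + 773.0·0.001000 = 117.8 t
batch − LOI leaves glass = 2884 − 117.8 = 2766 t (consistent with Σ oxide mass)
wt % = oxide mass / glass mass × 100

Glass mass = 2766 t (batch 2884 − LOI 117.8).
Composition: BaO 1.548%, CaO 13.62%, ZrO2 18.79%, MgO 23.86%, SiO2 40.47%, Na2O 1.713%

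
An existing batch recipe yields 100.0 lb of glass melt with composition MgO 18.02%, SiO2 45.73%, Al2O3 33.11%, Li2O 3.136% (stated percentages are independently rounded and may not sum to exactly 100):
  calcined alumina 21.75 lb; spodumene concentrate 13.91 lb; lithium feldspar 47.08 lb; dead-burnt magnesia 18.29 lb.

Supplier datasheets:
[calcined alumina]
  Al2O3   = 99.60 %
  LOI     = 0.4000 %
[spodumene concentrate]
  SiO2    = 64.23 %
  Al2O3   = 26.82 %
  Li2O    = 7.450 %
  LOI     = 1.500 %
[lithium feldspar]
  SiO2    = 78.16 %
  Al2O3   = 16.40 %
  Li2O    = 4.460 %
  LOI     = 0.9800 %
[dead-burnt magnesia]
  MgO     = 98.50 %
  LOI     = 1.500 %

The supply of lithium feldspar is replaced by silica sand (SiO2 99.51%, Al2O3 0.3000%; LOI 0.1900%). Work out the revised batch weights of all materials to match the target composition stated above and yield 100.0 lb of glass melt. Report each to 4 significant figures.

Revised batch per 100.0 lb glass melt:
  calcined alumina: 21.85 lb
  spodumene concentrate: 42.09 lb
  silica sand: 18.79 lb
  dead-burnt magnesia: 18.29 lb
Total batch = 101.0 lb; LOI loss = 1.029 lb

Working values are displayed with 4-significant-figure rounding on the page; the whole derivation holds full precision through the solve — each reported result is rounded a single time. All derived quantities, which include four oxide percentages, the totals, LOI, yield, glass mass, are computed in full float precision, as written in either problem or answer, using the weight values per 100.0 lb of glass.
Target oxide masses per 100.0 lb glass melt:
  MgO: 18.02% × 100.0 = 18.02 lb
  SiO2: 45.73% × 100.0 = 45.73 lb
  Al2O3: 33.11% × 100.0 = 33.11 lb
  Li2O: 3.136% × 100.0 = 3.136 lb
Balance tally, oxide-wise, per the reported batch figures, relative to the basis at hand (each sum matches its target mass exact up to rounding of places):
  MgO: 18.29·0.9850 = 18.02 lb (target 18.02 lb)
  SiO2: 42.09·0.6423 + 18.79·0.9951 = 45.73 lb (target 45.73 lb)
  Al2O3: 21.85·0.9960 + 42.09·0.2682 + 18.79·0.003000 = 33.11 lb (target 33.11 lb)
  Li2O: 42.09·0.07450 = 3.136 lb (target 3.136 lb)
The glass-mass cross-check: total charge less LOI = 99.99 lb (oxide target masses add up to 100.0 lb; with the basis standing at 100.0 lb — gaps are rounding artifacts).
Whole-batch sum: Σ batch = 101.0 lb; the LOI term Σ batch·LOI equals 1.029 lb; the yield ratio, glass ÷ batch: 98.98%.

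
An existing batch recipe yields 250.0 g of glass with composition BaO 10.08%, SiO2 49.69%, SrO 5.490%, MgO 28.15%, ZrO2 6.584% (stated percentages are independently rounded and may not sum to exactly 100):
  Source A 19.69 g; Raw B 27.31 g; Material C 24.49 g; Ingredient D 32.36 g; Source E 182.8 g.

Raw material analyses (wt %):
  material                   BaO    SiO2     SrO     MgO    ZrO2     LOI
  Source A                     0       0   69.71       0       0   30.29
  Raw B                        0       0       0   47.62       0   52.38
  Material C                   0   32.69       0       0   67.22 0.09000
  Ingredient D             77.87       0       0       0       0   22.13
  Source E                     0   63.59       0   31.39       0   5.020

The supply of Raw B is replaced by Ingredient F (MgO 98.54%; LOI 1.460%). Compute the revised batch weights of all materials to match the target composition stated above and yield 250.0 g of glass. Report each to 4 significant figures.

Mid-chain values are printed rounded off to 4 significant digits across the worked steps. Full float precision is kept from first step to last — every reported value receives exactly one rounding; all derived quantities (the five compositions, net glass mass, LOI, totals, yield) are re-derived from the weighed amounts on 250.0 g of glass in exact precision, as set out in the problem or answer text.
Oxide mass targets, per 250.0 g glass:
  BaO: 10.08% × 250.0 = 25.20 g
  SiO2: 49.69% × 250.0 = 124.2 g
  SrO: 5.490% × 250.0 = 13.72 g
  MgO: 28.15% × 250.0 = 70.38 g
  ZrO2: 6.584% × 250.0 = 16.46 g
Sums-versus-targets review applying the batch weights above, for the quoted basis mass (each sum matches its target mass inside rounding margins):
  BaO: 32.36·0.7787 = 25.20 g (target 25.20 g)
  SiO2: 24.49·0.3269 + 182.8·0.6359 = 124.2 g (target 124.2 g)
  SrO: 19.69·0.6971 = 13.73 g (target 13.72 g)
  MgO: 13.20·0.9854 + 182.8·0.3139 = 70.39 g (target 70.38 g)
  ZrO2: 24.49·0.6722 = 16.46 g (target 16.46 g)
Mass balance on the glass: batch total minus LOI = 250.0 g (per-oxide target masses sum to 250.0 g; basis as stated: 250.0 g — any gap is answer rounding).
Batch grand total — Σ batch = 272.5 g; the LOI term Σ batch·LOI equals 22.52 g; as yield: glass ÷ batch → 91.74%.

Revised batch per 250.0 g glass:
  Source A: 19.69 g
  Ingredient F: 13.20 g
  Material C: 24.49 g
  Ingredient D: 32.36 g
  Source E: 182.8 g
Total batch = 272.5 g; LOI loss = 22.52 g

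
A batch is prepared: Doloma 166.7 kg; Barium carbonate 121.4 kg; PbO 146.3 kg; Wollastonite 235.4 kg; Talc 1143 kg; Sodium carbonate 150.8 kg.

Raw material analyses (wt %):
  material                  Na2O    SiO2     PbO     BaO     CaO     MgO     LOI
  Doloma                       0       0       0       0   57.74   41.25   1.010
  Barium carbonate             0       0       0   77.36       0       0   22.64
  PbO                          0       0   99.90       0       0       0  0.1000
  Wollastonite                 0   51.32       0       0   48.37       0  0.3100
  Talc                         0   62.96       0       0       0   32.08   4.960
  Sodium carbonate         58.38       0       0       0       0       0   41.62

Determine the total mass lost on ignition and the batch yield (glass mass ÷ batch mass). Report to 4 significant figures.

Full float precision is kept end to end — the intermediate values appear, rounded to 4 significant figures, across the worked steps. Every reported number is rounded only once. All derived quantities, including totals, the six compositions, ignition loss, glass mass, the yield, are carried from the weighed amounts per 1814 kg of glass in exact precision as quoted within either problem or answer.
Material-by-material LOI:
  Doloma: 166.7 × 0.01010 = 1.684 kg
  Barium carbonate: 121.4 × 0.2264 = 27.48 kg
  PbO: 146.3 × 0.001000 = 0.1463 kg
  Wollastonite: 235.4 × 0.003100 = 0.7297 kg
  Talc: 1143 × 0.04960 = 56.69 kg
  Sodium carbonate: 150.8 × 0.4162 = 62.76 kg
Total LOI = 149.5 kg
Glass = batch − LOI = 1964 − 149.5 = 1814 kg

LOI loss = 149.5 kg; glass = 1814 kg; yield = 92.39%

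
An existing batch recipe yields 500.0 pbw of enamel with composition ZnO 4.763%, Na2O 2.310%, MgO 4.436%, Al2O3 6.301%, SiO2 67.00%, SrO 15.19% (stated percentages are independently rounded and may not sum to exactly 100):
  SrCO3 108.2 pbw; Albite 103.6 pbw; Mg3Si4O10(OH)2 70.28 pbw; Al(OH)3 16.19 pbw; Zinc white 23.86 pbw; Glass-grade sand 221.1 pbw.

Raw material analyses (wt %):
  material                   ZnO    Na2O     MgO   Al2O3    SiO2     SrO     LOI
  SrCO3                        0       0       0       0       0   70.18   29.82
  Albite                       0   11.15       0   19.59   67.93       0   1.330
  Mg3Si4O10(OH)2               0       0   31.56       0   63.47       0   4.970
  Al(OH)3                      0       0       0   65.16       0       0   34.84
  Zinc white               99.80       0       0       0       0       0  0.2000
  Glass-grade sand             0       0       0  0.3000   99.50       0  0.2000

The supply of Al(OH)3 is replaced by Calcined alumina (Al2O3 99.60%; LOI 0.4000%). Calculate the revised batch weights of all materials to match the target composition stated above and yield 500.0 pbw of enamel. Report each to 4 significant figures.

The whole derivation maintains exact precision in every operation — intermediates are displayed (rounded to 4 significant digits) across the worked steps; a single rounding finalizes every reported figure — the derived quantities, which include yield, totals, six oxide percentages, net glass mass, ignition loss, are carried at full float precision, as set out in question or answer, from the batch weights for 500.0 pbw of glass.
The oxide mass targets at 500.0 pbw enamel:
  ZnO: 4.763% × 500.0 = 23.82 pbw
  Na2O: 2.310% × 500.0 = 11.55 pbw
  MgO: 4.436% × 500.0 = 22.18 pbw
  Al2O3: 6.301% × 500.0 = 31.50 pbw
  SiO2: 67.00% × 500.0 = 335.0 pbw
  SrO: 15.19% × 500.0 = 75.95 pbw
Mass-balance tally per oxide from the weights as reported, for the quoted basis mass (summed amounts equal target values inside rounding margins):
  ZnO: 23.86·0.9980 = 23.81 pbw (target 23.82 pbw)
  Na2O: 103.6·0.1115 = 11.55 pbw (target 11.55 pbw)
  MgO: 70.28·0.3156 = 22.18 pbw (target 22.18 pbw)
  Al2O3: 103.6·0.1959 + 10.59·0.9960 + 221.1·0.003000 = 31.51 pbw (target 31.50 pbw)
  SiO2: 103.6·0.6793 + 70.28·0.6347 + 221.1·0.9950 = 335.0 pbw (target 335.0 pbw)
  SrO: 108.2·0.7018 = 75.93 pbw (target 75.95 pbw)
Auditing the glass mass value: total charge less LOI = 500.0 pbw (oxide target masses add up to 500.0 pbw; versus the stated basis of 500.0 pbw — gaps are rounding artifacts).
Batch total: Σ batch = 537.6 pbw; ignition loss, Σ(batch × LOI) = 37.67 pbw; yield, glass over the total, = 92.99%.

Revised batch per 500.0 pbw enamel:
  SrCO3: 108.2 pbw
  Albite: 103.6 pbw
  Mg3Si4O10(OH)2: 70.28 pbw
  Calcined alumina: 10.59 pbw
  Zinc white: 23.86 pbw
  Glass-grade sand: 221.1 pbw
Total batch = 537.6 pbw; LOI loss = 37.67 pbw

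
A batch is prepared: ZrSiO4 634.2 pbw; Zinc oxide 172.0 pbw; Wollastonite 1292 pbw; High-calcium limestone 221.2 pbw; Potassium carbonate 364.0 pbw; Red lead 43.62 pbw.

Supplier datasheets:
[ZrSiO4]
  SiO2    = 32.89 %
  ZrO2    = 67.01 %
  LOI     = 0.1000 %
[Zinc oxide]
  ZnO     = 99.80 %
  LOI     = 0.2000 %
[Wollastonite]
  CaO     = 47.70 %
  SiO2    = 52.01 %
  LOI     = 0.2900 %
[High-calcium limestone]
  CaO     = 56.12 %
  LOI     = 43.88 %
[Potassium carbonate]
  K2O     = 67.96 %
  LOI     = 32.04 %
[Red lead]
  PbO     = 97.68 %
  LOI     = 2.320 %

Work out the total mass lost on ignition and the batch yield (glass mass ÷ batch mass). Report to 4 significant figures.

LOI loss = 219.4 pbw; glass = 2508 pbw; yield = 91.95%

All internal work carries exact precision from start to finish. In-progress results appear rounded off to 4 significant figures alongside each step — each reported result takes a single rounding; derived quantities, including yield, totals, ignition loss, the six compositions, net glass mass, are recomputed from the batch weights at 2508 pbw of glass at exact precision precisely as stated by the problem or the answer.
Ignition loss by material:
  ZrSiO4: 634.2 × 0.001000 = 0.6342 pbw
  Zinc oxide: 172.0 × 0.002000 = 0.3440 pbw
  Wollastonite: 1292 × 0.002900 = 3.747 pbw
  High-calcium limestone: 221.2 × 0.4388 = 97.06 pbw
  Potassium carbonate: 364.0 × 0.3204 = 116.6 pbw
  Red lead: 43.62 × 0.02320 = 1.012 pbw
Total LOI = 219.4 pbw
Glass = batch − LOI = 2727 − 219.4 = 2508 pbw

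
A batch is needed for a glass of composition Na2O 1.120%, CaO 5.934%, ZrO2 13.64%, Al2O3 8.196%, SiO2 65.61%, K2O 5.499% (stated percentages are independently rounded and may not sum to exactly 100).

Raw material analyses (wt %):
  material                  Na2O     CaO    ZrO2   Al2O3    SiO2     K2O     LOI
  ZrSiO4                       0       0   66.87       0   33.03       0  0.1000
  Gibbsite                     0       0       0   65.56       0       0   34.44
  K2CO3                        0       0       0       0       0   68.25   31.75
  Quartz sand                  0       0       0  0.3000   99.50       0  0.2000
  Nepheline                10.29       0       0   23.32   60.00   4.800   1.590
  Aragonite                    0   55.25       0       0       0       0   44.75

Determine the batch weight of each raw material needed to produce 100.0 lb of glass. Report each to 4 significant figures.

Intermediates are displayed (rounded to 4 significant figures) across the worked steps; each numeric step maintains full precision throughout. Each reported result carries a single rounding; derived quantities (six oxide percentages, the yield, ignition loss, totals, net glass mass) are computed at exact precision starting from the weights on 100.0 lb of glass as written in either problem or answer.
Oxide mass targets, per 100.0 lb glass:
  Na2O: 1.120% × 100.0 = 1.120 lb
  CaO: 5.934% × 100.0 = 5.934 lb
  ZrO2: 13.64% × 100.0 = 13.64 lb
  Al2O3: 8.196% × 100.0 = 8.196 lb
  SiO2: 65.61% × 100.0 = 65.61 lb
  K2O: 5.499% × 100.0 = 5.499 lb
Checking each oxide sum per the reported batch figures, relative to the basis at hand (sums match the target masses within answer rounding):
  Na2O: 10.88·0.1029 = 1.120 lb (target 1.120 lb)
  CaO: 10.74·0.5525 = 5.934 lb (target 5.934 lb)
  ZrO2: 20.40·0.6687 = 13.64 lb (target 13.64 lb)
  Al2O3: 8.389·0.6556 + 52.61·0.003000 + 10.88·0.2332 = 8.195 lb (target 8.196 lb)
  SiO2: 20.40·0.3303 + 52.61·0.9950 + 10.88·0.6000 = 65.61 lb (target 65.61 lb)
  K2O: 7.292·0.6825 + 10.88·0.04800 = 5.499 lb (target 5.499 lb)
Glass mass check: batch total minus LOI = 100.0 lb (oxide target masses add up to 100.0 lb; basis as stated: 100.0 lb — differing by rounding only).
Whole-batch sum: Σ batch = 110.3 lb; ignition loss, Σ(batch × LOI) = 10.31 lb; yield, glass over the total, = 90.65%.

Batch per 100.0 lb glass:
  ZrSiO4: 20.40 lb
  Gibbsite: 8.389 lb
  K2CO3: 7.292 lb
  Quartz sand: 52.61 lb
  Nepheline: 10.88 lb
  Aragonite: 10.74 lb
Total batch = 110.3 lb; LOI loss = 10.31 lb; yield = 90.65%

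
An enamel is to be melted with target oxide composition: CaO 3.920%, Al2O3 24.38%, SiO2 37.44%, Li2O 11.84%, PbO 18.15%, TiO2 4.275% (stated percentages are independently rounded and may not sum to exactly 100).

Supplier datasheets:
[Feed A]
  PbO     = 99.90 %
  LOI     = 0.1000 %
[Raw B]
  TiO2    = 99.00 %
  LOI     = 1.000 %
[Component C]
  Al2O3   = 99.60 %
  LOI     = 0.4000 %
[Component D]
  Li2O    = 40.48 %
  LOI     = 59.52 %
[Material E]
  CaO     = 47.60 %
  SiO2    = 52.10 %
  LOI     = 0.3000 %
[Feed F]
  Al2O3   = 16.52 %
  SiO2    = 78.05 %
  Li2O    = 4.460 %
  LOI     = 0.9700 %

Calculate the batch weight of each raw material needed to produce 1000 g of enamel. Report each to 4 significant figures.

Mid-chain values appear, rounded to 4 significant digits, across the worked steps — the whole derivation maintains full float precision through the solve. Each reported figure carries a single rounding. Derived quantities, which include yield, the totals, the six compositions, glass mass, LOI, are carried at exact precision, as they appear in question or answer, starting from the weights per 1000 g of glass.
The oxide mass targets at 1000 g enamel:
  CaO: 3.920% × 1000 = 39.20 g
  Al2O3: 24.38% × 1000 = 243.8 g
  SiO2: 37.44% × 1000 = 374.4 g
  Li2O: 11.84% × 1000 = 118.4 g
  PbO: 18.15% × 1000 = 181.5 g
  TiO2: 4.275% × 1000 = 42.75 g
Oxide-by-oxide audit from the weights as reported, on the stated basis (target by target, the sums agree inside rounding margins):
  CaO: 82.35·0.4760 = 39.20 g (target 39.20 g)
  Al2O3: 174.3·0.9960 + 424.7·0.1652 = 243.8 g (target 243.8 g)
  SiO2: 82.35·0.5210 + 424.7·0.7805 = 374.4 g (target 374.4 g)
  Li2O: 245.7·0.4048 + 424.7·0.04460 = 118.4 g (target 118.4 g)
  PbO: 181.7·0.9990 = 181.5 g (target 181.5 g)
  TiO2: 43.18·0.9900 = 42.75 g (target 42.75 g)
Glass-mass sanity pass: Σ batch − LOI loss = 1000 g (the Σ of target masses is 1000 g; versus the stated basis of 1000 g — gaps are rounding artifacts).
Whole-batch sum: Σ batch = 1152 g; LOI removed, Σ of batch·LOI: 151.9 g; yield: glass divided by total = 86.81%.

Batch per 1000 g enamel:
  Feed A: 181.7 g
  Raw B: 43.18 g
  Component C: 174.3 g
  Component D: 245.7 g
  Material E: 82.35 g
  Feed F: 424.7 g
Total batch = 1152 g; LOI loss = 151.9 g; yield = 86.81%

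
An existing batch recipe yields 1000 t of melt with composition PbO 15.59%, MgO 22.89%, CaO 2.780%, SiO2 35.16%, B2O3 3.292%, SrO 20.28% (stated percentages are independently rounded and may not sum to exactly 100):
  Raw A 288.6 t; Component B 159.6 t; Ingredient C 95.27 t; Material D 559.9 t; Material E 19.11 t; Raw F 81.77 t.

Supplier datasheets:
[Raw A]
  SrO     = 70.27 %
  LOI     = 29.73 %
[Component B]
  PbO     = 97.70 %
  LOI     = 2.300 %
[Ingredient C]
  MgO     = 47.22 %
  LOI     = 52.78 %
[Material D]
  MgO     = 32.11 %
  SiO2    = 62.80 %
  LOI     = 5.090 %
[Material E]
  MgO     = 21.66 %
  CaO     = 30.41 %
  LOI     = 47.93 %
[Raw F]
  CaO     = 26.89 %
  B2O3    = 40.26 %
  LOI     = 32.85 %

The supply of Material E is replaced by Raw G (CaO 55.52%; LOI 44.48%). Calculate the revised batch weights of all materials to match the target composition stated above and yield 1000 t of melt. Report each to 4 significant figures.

Revised batch per 1000 t melt:
  Raw A: 288.6 t
  Component B: 159.6 t
  Ingredient C: 104.0 t
  Material D: 559.9 t
  Raw G: 10.47 t
  Raw F: 81.77 t
Total batch = 1204 t; LOI loss = 204.4 t

Full float precision is carried throughout. The intermediate values are rounded to four significant digits when displayed; every reported figure is rounded a single time — the derived quantities (yield, ignition loss, net glass mass, six oxide percentages, totals) are re-derived using the weight values on 1000 t of glass at exact precision as written in either problem or answer.
Oxide mass targets, per 1000 t melt:
  PbO: 15.59% × 1000 = 155.9 t
  MgO: 22.89% × 1000 = 228.9 t
  CaO: 2.780% × 1000 = 27.80 t
  SiO2: 35.16% × 1000 = 351.6 t
  B2O3: 3.292% × 1000 = 32.92 t
  SrO: 20.28% × 1000 = 202.8 t
Sums-versus-targets review using the reported weights, per the basis as stated (each sum matches its target mass once rounding is allowed for):
  PbO: 159.6·0.9770 = 155.9 t (target 155.9 t)
  MgO: 104.0·0.4722 + 559.9·0.3211 = 228.9 t (target 228.9 t)
  CaO: 10.47·0.5552 + 81.77·0.2689 = 27.80 t (target 27.80 t)
  SiO2: 559.9·0.6280 = 351.6 t (target 351.6 t)
  B2O3: 81.77·0.4026 = 32.92 t (target 32.92 t)
  SrO: 288.6·0.7027 = 202.8 t (target 202.8 t)
Glass-mass closure: total batch − LOI = 1000 t (the Σ of target masses is 999.9 t; with the basis standing at 1000 t — any gap is answer rounding).
Summing the batch: Σ batch = 1204 t; LOI loss = Σ batch·LOI = 204.4 t; glass ÷ batch gives a yield of 83.03%.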